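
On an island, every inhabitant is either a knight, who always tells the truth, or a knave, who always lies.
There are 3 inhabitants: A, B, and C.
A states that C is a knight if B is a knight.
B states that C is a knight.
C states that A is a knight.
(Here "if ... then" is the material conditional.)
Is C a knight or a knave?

C is a knight.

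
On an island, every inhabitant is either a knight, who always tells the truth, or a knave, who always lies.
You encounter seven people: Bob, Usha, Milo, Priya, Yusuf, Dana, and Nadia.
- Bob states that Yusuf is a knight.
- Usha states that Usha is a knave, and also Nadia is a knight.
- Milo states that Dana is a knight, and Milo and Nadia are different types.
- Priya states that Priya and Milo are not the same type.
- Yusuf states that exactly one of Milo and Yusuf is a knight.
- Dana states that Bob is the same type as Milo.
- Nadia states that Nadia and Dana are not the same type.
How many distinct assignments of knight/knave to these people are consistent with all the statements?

2

Consistent assignments:
  Bob=knight, Usha=knave, Milo=knave, Priya=knight, Yusuf=knight, Dana=knave, Nadia=knave
  Bob=knight, Usha=knave, Milo=knave, Priya=knave, Yusuf=knight, Dana=knave, Nadia=knave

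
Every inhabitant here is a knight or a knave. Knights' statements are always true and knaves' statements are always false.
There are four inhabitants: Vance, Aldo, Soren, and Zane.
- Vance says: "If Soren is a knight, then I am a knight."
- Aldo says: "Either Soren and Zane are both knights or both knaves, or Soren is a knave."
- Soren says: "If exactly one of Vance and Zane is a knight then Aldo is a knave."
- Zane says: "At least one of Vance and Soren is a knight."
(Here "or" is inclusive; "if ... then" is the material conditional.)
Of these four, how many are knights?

4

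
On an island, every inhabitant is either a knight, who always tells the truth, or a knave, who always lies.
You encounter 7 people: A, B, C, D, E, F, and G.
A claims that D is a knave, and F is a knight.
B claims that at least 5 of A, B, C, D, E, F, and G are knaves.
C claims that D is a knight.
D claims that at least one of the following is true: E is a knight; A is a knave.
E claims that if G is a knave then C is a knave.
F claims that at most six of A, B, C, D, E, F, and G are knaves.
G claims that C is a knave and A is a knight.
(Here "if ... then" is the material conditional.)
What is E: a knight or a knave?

E is a knave.

Consistent assignments: {A=knave, B=knave, C=knight, D=knight, E=knave, F=knight, G=knave}
In every consistent assignment, E is a knave.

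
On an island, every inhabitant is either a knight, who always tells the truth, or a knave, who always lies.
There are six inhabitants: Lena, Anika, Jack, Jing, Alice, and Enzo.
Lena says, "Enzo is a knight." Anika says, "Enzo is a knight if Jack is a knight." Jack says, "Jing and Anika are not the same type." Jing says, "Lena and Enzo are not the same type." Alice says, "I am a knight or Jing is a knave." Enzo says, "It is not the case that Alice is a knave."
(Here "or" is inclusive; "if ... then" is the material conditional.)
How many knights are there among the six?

5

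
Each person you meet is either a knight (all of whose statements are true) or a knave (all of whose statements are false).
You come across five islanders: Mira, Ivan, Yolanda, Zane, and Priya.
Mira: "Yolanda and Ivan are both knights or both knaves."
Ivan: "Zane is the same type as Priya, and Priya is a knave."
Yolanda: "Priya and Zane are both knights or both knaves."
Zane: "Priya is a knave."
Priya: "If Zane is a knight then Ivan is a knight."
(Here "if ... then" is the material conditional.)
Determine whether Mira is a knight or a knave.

Mira is a knight.

Consistent assignments: {Mira=knight, Ivan=knave, Yolanda=knave, Zane=knight, Priya=knave}; {Mira=knight, Ivan=knave, Yolanda=knave, Zane=knave, Priya=knight}
In every consistent assignment, Mira is a knight.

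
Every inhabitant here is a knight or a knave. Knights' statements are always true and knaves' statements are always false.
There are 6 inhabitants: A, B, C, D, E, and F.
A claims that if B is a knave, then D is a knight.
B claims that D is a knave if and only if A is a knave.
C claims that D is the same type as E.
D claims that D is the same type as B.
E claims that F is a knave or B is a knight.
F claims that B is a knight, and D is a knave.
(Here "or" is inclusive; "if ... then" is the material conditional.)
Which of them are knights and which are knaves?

A is a knight, B is a knight, C is a knight, D is a knight, E is a knight, and F is a knave.

A is a knight, and the claim "if B is a knave, then D is a knight" is indeed True.
B is a knight, so "D is a knave if and only if A is a knave" must be True — and it is.
C is a knight; "D is the same type as E" is True, as required.
D is a knight, so "D is the same type as B" must be True — and it is.
E is a knight, and the claim "F is a knave or B is a knight" is indeed True.
Since F is a knave, "B is a knight, and D is a knave" needs to be False, which holds.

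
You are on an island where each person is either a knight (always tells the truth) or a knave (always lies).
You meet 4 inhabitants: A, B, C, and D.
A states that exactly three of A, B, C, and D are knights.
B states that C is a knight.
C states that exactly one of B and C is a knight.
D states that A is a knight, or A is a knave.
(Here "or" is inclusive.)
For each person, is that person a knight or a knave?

A is a knave, B is a knave, C is a knave, and D is a knight.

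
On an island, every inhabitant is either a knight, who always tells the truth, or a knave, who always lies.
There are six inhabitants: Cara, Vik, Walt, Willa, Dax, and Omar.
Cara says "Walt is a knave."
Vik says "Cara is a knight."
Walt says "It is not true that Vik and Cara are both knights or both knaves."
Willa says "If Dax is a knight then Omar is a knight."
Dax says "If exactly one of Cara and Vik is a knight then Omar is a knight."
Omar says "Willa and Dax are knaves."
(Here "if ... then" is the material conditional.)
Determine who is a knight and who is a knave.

Cara is a knight, so "Walt is a knave" must be True — and it is.
Since Vik is a knight, "Cara is a knight" needs to be True, which holds.
Since Walt is a knave, "it is not true that Vik and Cara are both knights or both knaves" needs to be False, which holds.
Since Willa is a knave, "if Dax is a knight then Omar is a knight" needs to be False, which holds.
As a knight, Dax's statement "if exactly one of Cara and Vik is a knight then Omar is a knight" should be True; it is.
Omar is a knave; "Willa and Dax are knaves" is False, as required.

Cara is a knight, Vik is a knight, Walt is a knave, Willa is a knave, Dax is a knight, and Omar is a knave.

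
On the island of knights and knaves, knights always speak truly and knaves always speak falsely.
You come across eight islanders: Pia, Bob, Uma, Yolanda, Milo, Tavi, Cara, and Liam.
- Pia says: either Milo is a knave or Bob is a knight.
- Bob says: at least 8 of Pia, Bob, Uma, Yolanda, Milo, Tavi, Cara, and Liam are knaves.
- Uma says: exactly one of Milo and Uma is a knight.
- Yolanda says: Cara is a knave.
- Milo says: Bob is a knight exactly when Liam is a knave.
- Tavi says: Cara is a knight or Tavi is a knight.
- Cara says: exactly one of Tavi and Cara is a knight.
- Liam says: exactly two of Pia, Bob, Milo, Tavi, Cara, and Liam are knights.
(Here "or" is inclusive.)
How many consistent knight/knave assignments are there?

2

Consistent assignments:
  Pia=knight, Bob=knave, Uma=knight, Yolanda=knight, Milo=knave, Tavi=knave, Cara=knave, Liam=knave
  Pia=knight, Bob=knave, Uma=knave, Yolanda=knight, Milo=knave, Tavi=knave, Cara=knave, Liam=knave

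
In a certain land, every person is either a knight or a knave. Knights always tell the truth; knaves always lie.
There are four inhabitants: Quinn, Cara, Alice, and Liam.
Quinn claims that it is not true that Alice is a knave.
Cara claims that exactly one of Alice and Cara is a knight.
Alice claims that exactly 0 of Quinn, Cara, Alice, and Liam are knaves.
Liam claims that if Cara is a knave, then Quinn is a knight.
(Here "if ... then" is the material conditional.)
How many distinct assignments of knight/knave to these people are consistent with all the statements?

2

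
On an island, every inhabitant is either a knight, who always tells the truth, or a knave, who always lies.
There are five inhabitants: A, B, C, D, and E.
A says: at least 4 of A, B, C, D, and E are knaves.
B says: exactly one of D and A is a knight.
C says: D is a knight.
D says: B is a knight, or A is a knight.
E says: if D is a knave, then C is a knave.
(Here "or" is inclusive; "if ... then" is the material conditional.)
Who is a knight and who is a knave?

A is a knave, B is a knight, C is a knight, D is a knight, and E is a knight.

A is a knave, so "at least 4 of A, B, C, D, and E are knaves" must be false — and it is.
B is a knight; "exactly one of D and A is a knight" is True, as required.
C is a knight, and the claim "D is a knight" is indeed True.
D is a knight, and the claim "B is a knight, or A is a knight" is indeed True.
E is a knight; "if D is a knave, then C is a knave" is True, as required.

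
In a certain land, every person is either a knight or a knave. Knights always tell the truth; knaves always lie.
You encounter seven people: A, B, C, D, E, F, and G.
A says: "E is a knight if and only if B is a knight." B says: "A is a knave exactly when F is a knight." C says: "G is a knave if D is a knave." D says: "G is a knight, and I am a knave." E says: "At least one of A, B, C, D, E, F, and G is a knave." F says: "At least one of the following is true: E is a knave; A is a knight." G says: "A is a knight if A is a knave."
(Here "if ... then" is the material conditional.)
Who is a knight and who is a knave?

A is a knave, B is a knave, C is a knight, D is a knave, E is a knight, F is a knave, and G is a knave.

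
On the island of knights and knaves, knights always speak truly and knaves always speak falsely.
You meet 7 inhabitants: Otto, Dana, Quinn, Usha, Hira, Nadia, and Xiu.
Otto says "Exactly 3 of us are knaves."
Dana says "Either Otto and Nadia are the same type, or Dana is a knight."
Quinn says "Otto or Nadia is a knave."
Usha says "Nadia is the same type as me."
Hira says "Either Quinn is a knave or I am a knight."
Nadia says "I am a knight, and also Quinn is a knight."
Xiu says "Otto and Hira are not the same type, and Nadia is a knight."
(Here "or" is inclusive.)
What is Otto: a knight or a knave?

Otto is a knave.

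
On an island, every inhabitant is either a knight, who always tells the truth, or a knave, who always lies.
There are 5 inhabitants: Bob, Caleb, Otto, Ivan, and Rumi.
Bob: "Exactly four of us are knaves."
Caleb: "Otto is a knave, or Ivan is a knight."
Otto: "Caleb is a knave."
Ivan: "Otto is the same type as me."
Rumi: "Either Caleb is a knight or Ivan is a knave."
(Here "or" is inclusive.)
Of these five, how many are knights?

2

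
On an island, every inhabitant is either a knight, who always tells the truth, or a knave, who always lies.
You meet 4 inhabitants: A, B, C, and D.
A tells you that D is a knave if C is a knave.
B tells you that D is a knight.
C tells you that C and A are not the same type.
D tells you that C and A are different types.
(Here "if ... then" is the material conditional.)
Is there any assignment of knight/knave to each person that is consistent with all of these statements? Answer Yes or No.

No

Checking all 16 assignments, each has at least one speaker whose statement's truth value contradicts their type.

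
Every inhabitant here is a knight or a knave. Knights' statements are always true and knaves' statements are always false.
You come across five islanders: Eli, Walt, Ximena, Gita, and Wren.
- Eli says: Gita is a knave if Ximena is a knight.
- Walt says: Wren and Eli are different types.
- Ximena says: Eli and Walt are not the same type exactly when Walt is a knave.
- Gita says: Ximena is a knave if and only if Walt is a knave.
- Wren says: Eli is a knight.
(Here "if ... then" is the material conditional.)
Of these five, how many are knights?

The unique consistent assignment is Eli=knight, Walt=knave, Ximena=knight, Gita=knave, Wren=knight.
That has 3 knights.

3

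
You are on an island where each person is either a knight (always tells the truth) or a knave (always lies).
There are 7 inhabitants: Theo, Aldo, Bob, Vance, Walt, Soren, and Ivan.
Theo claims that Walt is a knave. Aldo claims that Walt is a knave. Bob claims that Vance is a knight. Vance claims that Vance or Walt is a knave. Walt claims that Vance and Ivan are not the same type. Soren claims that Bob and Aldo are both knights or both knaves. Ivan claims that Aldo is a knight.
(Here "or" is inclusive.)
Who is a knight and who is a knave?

Knights: Theo, Aldo, Bob, Vance, Soren, and Ivan. Knaves: Walt.

Theo (knight): "Walt is a knave" — true. ✓
Aldo is a knight, and the claim "Walt is a knave" is indeed true.
Bob is a knight, and the claim "Vance is a knight" is indeed true.
Vance (knight): "Vance or Walt is a knave" — true. ✓
Walt is a knave, so "Vance and Ivan are not the same type" must be false — and it is.
Soren is a knight, and the claim "Bob and Aldo are both knights or both knaves" is indeed true.
Ivan is a knight, and the claim "Aldo is a knight" is indeed true.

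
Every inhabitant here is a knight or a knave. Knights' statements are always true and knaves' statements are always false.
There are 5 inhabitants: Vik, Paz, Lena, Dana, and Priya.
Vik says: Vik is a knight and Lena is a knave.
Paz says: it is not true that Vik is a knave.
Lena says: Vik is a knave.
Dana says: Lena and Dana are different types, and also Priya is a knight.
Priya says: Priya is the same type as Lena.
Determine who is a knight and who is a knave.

Knights: Lena. Knaves: Vik, Paz, Dana, and Priya.

Vik is a knave, and the claim "Vik is a knight and Lena is a knave" is indeed False.
As a knave, Paz's statement "it is not true that Vik is a knave" should be False; it is.
As a knight, Lena's statement "Vik is a knave" should be True; it is.
Dana is a knave, and the claim "Lena and Dana are different types, and also Priya is a knight" is indeed False.
Since Priya is a knave, "Priya is the same type as Lena" needs to be False, which holds.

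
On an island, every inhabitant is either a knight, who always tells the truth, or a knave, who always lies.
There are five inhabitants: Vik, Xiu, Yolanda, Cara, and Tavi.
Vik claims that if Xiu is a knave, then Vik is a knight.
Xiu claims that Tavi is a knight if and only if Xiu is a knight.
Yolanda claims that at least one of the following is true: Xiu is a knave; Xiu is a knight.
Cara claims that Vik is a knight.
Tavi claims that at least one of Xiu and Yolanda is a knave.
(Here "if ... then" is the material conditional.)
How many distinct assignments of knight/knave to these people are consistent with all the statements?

2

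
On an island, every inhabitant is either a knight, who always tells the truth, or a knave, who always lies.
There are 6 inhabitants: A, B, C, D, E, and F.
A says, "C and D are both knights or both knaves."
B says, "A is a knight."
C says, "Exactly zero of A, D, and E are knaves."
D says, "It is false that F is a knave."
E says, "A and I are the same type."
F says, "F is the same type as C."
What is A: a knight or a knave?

A is a knight.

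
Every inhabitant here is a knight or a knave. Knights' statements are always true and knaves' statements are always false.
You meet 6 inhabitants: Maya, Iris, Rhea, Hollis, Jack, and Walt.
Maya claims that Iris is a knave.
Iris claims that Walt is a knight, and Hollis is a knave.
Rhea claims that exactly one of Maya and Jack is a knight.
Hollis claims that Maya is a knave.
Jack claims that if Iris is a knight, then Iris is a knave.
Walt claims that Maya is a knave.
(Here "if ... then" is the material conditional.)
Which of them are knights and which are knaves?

Maya (knight): "Iris is a knave" — True. ✓
Iris (knave): "Walt is a knight, and Hollis is a knave" — False. ✓
Since Rhea is a knave, "exactly one of Maya and Jack is a knight" needs to be False, which holds.
As a knave, Hollis's statement "Maya is a knave" should be False; it is.
Jack is a knight, and the claim "if Iris is a knight, then Iris is a knave" is indeed True.
Walt is a knave, and the claim "Maya is a knave" is indeed False.

Maya is a knight, Iris is a knave, Rhea is a knave, Hollis is a knave, Jack is a knight, and Walt is a knave.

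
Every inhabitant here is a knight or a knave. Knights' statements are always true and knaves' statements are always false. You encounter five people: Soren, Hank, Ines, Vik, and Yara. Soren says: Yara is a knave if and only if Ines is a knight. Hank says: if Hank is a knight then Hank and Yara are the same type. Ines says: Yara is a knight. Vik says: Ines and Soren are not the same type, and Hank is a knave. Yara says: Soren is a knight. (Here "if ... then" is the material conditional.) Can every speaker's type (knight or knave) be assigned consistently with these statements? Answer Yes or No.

No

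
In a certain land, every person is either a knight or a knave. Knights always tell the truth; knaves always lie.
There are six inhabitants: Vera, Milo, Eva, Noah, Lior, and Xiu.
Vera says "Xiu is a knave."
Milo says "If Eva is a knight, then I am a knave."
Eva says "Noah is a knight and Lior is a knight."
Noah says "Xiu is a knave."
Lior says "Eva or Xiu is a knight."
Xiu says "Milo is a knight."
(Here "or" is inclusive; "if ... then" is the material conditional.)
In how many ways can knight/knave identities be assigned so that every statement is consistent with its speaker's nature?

Consistent assignments:
  Vera=knave, Milo=knight, Eva=knave, Noah=knave, Lior=knight, Xiu=knight

1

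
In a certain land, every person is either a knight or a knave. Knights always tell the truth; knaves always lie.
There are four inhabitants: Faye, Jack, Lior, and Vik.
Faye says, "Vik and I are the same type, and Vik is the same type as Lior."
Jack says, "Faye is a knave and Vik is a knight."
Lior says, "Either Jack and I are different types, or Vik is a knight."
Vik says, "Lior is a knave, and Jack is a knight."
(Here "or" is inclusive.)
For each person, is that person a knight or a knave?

Faye is a knave, Jack is a knave, Lior is a knight, and Vik is a knave.

Faye (knave): "Vik and I are the same type, and Vik is the same type as Lior" — false. ✓
Jack is a knave; "Faye is a knave and Vik is a knight" is false, as required.
Lior is a knight, and the claim "either Jack and I are different types, or Vik is a knight" is indeed true.
Vik is a knave; "Lior is a knave, and Jack is a knight" is false, as required.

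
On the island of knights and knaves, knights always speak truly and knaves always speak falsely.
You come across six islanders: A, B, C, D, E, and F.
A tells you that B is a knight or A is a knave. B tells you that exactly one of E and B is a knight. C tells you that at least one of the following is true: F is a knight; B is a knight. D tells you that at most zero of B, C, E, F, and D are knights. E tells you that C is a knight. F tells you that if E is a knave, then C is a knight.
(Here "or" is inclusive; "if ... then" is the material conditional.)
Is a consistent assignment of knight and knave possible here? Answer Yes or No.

No

Checking all 64 assignments, each has at least one speaker whose statement's truth value contradicts their type.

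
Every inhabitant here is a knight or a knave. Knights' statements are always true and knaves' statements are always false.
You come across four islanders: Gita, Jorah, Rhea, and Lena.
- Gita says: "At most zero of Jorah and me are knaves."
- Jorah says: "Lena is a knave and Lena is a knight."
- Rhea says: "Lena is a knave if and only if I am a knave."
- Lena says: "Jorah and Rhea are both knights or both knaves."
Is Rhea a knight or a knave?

Rhea is a knave.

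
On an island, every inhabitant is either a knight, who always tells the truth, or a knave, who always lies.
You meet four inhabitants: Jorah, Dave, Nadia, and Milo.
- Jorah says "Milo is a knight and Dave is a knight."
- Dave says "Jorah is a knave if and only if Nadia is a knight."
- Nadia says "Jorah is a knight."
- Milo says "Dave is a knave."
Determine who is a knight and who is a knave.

Jorah is a knave, and the claim "Milo is a knight and Dave is a knight" is indeed False.
Dave is a knave; "Jorah is a knave if and only if Nadia is a knight" is False, as required.
Nadia is a knave, and the claim "Jorah is a knight" is indeed False.
Milo is a knight; "Dave is a knave" is true, as required.

Jorah is a knave, Dave is a knave, Nadia is a knave, and Milo is a knight.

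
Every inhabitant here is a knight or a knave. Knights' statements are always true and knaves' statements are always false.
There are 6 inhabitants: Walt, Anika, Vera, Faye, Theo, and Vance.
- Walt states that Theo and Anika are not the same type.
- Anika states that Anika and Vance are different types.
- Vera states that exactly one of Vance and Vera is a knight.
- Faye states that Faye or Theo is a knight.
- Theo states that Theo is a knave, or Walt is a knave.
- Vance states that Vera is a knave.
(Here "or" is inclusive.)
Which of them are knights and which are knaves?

Walt is a knave, Anika is a knight, Vera is a knight, Faye is a knight, Theo is a knight, and Vance is a knave.

Walt is a knave, so "Theo and Anika are not the same type" must be false — and it is.
Anika is a knight, and the claim "Anika and Vance are different types" is indeed True.
Vera is a knight, so "exactly one of Vance and Vera is a knight" must be True — and it is.
Faye is a knight, and the claim "Faye or Theo is a knight" is indeed True.
Since Theo is a knight, "Theo is a knave, or Walt is a knave" needs to be True, which holds.
Vance is a knave, so "Vera is a knave" must be false — and it is.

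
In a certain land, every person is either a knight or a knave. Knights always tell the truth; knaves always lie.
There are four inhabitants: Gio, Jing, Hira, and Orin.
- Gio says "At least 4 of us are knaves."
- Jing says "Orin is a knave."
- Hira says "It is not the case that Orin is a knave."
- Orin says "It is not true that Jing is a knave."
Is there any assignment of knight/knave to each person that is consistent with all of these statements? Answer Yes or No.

No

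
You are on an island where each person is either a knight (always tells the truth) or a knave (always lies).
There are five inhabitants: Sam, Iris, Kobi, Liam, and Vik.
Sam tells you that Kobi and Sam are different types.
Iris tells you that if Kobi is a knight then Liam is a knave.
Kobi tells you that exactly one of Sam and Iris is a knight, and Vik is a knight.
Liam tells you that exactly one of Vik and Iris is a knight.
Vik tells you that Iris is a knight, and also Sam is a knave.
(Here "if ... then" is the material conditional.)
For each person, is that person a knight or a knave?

Sam is a knight; "Kobi and Sam are different types" is True, as required.
Iris is a knight, so "if Kobi is a knight then Liam is a knave" must be True — and it is.
Kobi (knave): "exactly one of Sam and Iris is a knight, and Vik is a knight" — false. ✓
Liam is a knight, and the claim "exactly one of Vik and Iris is a knight" is indeed True.
Since Vik is a knave, "Iris is a knight, and also Sam is a knave" needs to be false, which holds.

Knights: Sam, Iris, and Liam. Knaves: Kobi and Vik.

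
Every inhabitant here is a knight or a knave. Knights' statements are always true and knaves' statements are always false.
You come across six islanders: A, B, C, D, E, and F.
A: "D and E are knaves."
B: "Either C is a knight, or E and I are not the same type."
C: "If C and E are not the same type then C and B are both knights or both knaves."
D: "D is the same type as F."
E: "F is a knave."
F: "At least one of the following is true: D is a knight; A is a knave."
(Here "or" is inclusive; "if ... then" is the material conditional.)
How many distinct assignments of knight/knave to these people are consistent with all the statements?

Consistent assignments:
  A=knave, B=knight, C=knight, D=knight, E=knave, F=knight

1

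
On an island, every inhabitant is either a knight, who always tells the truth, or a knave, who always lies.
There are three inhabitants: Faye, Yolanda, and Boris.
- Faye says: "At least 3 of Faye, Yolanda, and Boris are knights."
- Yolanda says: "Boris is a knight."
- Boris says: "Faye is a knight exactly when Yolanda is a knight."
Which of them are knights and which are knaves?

As a knight, Faye's statement "at least 3 of Faye, Yolanda, and Boris are knights" should be True; it is.
Yolanda is a knight, so "Boris is a knight" must be True — and it is.
As a knight, Boris's statement "Faye is a knight exactly when Yolanda is a knight" should be True; it is.

Faye is a knight, Yolanda is a knight, and Boris is a knight.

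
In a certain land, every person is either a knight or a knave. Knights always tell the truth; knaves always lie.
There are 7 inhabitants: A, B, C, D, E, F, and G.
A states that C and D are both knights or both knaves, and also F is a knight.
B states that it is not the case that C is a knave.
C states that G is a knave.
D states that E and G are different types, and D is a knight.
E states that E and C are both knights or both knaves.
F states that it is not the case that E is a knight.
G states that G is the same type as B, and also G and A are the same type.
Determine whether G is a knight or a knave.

G is a knave.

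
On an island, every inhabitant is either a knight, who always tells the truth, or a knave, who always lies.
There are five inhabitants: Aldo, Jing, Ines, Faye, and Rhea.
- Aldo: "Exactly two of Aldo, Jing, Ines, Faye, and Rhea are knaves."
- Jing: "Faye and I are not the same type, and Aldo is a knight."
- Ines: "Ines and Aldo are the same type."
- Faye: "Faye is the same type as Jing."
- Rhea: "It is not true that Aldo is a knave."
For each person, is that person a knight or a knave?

Aldo (knight): "exactly two of Aldo, Jing, Ines, Faye, and Rhea are knaves" — True. ✓
Since Jing is a knight, "Faye and I are not the same type, and Aldo is a knight" needs to be True, which holds.
Since Ines is a knave, "Ines and Aldo are the same type" needs to be false, which holds.
Faye is a knave, so "Faye is the same type as Jing" must be false — and it is.
Rhea is a knight, and the claim "it is not true that Aldo is a knave" is indeed True.

Aldo is a knight, Jing is a knight, Ines is a knave, Faye is a knave, and Rhea is a knight.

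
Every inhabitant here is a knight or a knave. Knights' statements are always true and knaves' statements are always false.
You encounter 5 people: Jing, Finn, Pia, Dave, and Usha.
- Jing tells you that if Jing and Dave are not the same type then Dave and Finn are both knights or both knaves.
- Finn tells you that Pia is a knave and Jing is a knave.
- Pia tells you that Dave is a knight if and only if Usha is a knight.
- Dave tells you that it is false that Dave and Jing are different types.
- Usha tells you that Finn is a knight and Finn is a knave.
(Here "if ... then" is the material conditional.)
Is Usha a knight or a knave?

Usha is a knave.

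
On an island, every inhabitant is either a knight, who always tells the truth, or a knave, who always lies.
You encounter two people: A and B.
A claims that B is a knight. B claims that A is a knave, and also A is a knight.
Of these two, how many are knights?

0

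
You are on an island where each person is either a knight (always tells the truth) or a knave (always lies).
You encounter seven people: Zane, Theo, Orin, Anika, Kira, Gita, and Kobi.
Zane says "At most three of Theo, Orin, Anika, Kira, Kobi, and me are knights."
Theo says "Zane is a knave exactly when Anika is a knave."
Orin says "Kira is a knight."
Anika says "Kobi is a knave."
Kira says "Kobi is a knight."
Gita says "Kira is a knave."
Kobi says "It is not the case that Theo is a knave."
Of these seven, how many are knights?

4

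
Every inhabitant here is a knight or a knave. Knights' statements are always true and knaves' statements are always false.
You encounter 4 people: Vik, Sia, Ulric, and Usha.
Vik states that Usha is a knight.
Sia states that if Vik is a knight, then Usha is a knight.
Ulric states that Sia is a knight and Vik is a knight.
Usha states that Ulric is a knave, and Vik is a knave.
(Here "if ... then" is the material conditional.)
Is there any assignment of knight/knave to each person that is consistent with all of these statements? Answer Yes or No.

No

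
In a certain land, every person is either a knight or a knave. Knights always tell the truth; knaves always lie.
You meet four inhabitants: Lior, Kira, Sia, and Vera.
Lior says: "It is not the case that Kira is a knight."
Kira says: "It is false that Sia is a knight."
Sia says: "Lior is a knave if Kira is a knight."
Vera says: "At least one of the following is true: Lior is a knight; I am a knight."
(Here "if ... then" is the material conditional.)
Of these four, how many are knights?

3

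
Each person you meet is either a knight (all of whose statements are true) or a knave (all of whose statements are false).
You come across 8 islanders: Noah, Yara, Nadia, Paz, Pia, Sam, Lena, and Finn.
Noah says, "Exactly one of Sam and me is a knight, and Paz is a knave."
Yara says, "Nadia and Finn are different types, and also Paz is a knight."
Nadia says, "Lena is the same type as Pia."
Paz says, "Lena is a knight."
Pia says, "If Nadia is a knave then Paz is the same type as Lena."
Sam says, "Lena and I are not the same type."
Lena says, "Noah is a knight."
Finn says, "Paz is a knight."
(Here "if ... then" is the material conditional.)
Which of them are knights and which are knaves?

Noah is a knave, and the claim "exactly one of Sam and me is a knight, and Paz is a knave" is indeed False.
Since Yara is a knave, "Nadia and Finn are different types, and also Paz is a knight" needs to be False, which holds.
Since Nadia is a knave, "Lena is the same type as Pia" needs to be False, which holds.
Paz is a knave, so "Lena is a knight" must be False — and it is.
Pia (knight): "if Nadia is a knave then Paz is the same type as Lena" — true. ✓
Sam is a knave; "Lena and I are not the same type" is False, as required.
Since Lena is a knave, "Noah is a knight" needs to be False, which holds.
Finn is a knave, and the claim "Paz is a knight" is indeed False.

Noah is a knave, Yara is a knave, Nadia is a knave, Paz is a knave, Pia is a knight, Sam is a knave, Lena is a knave, and Finn is a knave.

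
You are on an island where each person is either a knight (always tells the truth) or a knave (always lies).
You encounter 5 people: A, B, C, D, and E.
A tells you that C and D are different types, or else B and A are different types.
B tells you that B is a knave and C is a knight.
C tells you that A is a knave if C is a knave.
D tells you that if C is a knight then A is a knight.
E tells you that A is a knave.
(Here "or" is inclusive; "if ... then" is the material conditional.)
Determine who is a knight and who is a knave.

Suppose A is a knave. Then A's statement "C and D are different types, or else B and A are different types" would have to be false. Checking the 16 ways to assign the others, none is consistent with every speaker.
(For instance, with B=knave, C=knave, D=knight, E=knave, A's claim "C and D are different types, or else B and A are different types" comes out true where it would need to be false.)
So A must be a knight, making "C and D are different types, or else B and A are different types" true. Taking A=knight, B=knave, C=knave, D=knight, E=knave, each remaining statement checks out:
  B (knave): "B is a knave and C is a knight" — false. ✓
  C (knave): "A is a knave if C is a knave" — false. ✓
  D (knight): "if C is a knight then A is a knight" — true. ✓
  E (knave): "A is a knave" — false. ✓
This is the unique consistent assignment.

A is a knight, B is a knave, C is a knave, D is a knight, and E is a knave.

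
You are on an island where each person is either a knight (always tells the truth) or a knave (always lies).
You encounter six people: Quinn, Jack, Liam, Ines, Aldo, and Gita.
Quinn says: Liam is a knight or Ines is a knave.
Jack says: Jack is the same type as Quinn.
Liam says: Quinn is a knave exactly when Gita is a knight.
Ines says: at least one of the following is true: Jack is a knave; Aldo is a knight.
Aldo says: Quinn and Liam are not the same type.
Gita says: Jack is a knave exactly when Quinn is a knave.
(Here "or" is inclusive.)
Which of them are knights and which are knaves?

Quinn is a knight, so "Liam is a knight or Ines is a knave" must be true — and it is.
As a knave, Jack's statement "Jack is the same type as Quinn" should be False; it is.
Liam is a knight; "Quinn is a knave exactly when Gita is a knight" is true, as required.
Ines is a knight; "at least one of the following is true: Jack is a knave; Aldo is a knight" is true, as required.
Aldo is a knave; "Quinn and Liam are not the same type" is False, as required.
Since Gita is a knave, "Jack is a knave exactly when Quinn is a knave" needs to be False, which holds.

Quinn is a knight, Jack is a knave, Liam is a knight, Ines is a knight, Aldo is a knave, and Gita is a knave.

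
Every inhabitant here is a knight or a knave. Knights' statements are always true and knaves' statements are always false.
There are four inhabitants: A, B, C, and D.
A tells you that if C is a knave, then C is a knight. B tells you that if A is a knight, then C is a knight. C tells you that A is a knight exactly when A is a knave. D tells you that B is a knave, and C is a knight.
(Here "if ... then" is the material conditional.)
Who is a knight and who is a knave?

Suppose A is a knight. Then A's statement "if C is a knave, then C is a knight" would have to be true. Checking the 8 ways to assign the others, none is consistent with every speaker.
(For instance, with B=knight, C=knave, D=knave, A's claim "if C is a knave, then C is a knight" comes out false where it would need to be true.)
So A must be a knave, making "if C is a knave, then C is a knight" false. Taking A=knave, B=knight, C=knave, D=knave, each remaining statement checks out:
  B (knight): "if A is a knight, then C is a knight" — true. ✓
  C (knave): "A is a knight exactly when A is a knave" — false. ✓
  D (knave): "B is a knave, and C is a knight" — false. ✓
This is the unique consistent assignment.

Knights: B. Knaves: A, C, and D.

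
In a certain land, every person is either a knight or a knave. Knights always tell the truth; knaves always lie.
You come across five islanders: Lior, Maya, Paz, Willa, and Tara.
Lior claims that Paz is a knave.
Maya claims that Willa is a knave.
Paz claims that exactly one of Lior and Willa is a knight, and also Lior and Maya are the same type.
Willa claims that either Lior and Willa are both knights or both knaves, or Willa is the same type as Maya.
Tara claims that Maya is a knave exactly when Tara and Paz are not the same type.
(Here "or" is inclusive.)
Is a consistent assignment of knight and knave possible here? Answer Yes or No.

Yes

One consistent assignment: Lior=knight, Maya=knave, Paz=knave, Willa=knight, Tara=knight.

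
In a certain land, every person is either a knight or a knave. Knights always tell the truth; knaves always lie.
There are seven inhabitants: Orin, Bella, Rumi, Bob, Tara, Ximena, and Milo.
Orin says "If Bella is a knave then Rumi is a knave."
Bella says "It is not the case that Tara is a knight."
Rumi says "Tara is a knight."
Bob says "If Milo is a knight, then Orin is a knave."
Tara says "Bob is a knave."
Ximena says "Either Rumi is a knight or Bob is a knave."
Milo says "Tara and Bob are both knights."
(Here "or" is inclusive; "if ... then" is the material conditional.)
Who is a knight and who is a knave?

Orin is a knight, Bella is a knight, Rumi is a knave, Bob is a knight, Tara is a knave, Ximena is a knave, and Milo is a knave.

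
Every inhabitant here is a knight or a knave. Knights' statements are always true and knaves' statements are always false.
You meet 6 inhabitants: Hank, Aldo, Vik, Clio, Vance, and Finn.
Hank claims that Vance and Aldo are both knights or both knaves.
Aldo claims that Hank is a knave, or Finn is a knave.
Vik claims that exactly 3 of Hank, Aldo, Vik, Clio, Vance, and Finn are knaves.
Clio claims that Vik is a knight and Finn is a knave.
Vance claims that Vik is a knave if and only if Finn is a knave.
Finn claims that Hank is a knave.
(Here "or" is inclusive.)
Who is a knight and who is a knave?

Knights: Aldo and Finn. Knaves: Hank, Vik, Clio, and Vance.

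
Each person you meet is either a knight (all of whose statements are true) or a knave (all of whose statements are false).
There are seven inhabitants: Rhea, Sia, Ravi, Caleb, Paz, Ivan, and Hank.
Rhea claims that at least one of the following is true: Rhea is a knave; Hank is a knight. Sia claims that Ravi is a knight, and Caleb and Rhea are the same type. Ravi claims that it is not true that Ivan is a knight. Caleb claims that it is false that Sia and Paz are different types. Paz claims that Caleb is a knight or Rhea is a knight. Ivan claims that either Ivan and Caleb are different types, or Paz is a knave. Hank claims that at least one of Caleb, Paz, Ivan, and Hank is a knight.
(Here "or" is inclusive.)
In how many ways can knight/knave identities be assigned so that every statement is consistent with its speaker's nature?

2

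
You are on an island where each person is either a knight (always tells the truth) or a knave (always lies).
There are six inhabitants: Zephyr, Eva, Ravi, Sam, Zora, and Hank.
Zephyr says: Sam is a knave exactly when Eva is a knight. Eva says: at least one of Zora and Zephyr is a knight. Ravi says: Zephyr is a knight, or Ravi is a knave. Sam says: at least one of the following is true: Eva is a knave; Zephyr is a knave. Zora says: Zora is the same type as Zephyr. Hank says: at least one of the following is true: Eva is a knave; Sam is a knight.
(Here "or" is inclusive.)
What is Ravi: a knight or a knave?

Ravi is a knight.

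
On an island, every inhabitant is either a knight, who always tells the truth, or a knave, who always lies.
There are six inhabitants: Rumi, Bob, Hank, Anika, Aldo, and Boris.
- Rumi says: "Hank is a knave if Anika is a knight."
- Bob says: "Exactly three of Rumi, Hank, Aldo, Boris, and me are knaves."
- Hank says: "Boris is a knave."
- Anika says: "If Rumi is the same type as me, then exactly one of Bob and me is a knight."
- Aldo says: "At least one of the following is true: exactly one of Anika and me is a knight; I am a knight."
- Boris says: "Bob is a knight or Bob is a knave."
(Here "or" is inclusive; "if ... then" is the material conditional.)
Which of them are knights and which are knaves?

Rumi is a knight, Bob is a knave, Hank is a knave, Anika is a knight, Aldo is a knight, and Boris is a knight.

Rumi is a knight, so "Hank is a knave if Anika is a knight" must be True — and it is.
As a knave, Bob's statement "exactly three of Rumi, Hank, Aldo, Boris, and me are knaves" should be False; it is.
Since Hank is a knave, "Boris is a knave" needs to be False, which holds.
As a knight, Anika's statement "if Rumi is the same type as me, then exactly one of Bob and me is a knight" should be True; it is.
Aldo is a knight; "at least one of the following is true: exactly one of Anika and me is a knight; I am a knight" is True, as required.
Since Boris is a knight, "Bob is a knight or Bob is a knave" needs to be True, which holds.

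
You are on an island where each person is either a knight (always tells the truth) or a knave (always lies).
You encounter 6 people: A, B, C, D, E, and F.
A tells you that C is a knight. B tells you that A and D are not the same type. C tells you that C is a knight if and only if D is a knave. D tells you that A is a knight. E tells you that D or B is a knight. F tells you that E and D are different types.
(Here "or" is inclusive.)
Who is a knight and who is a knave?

A is a knave, B is a knave, C is a knave, D is a knave, E is a knave, and F is a knave.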